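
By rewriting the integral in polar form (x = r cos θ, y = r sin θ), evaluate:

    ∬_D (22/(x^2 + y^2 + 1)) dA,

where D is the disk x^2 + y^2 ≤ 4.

The region D is 0 ≤ r ≤ 2, 0 ≤ θ ≤ 2π in polar coordinates, where x = r cos(θ), y = r sin(θ), and dA = r dr dθ.

Under the substitution, the integrand becomes 22/(r^2 + 1), so

    ∬_D (22/(x^2 + y^2 + 1)) dA = ∫_{0}^{2π} ∫_{0}^{2} (22/(r^2 + 1)) · r dr dθ.

Inner integral (in r): ∫_{0}^{2} (22/(r^2 + 1)) · r dr = log(48828125).

Outer integral (in θ): ∫_{0}^{2π} (log(48828125)) dθ = 22π log(5).

Therefore ∬_D (22/(x^2 + y^2 + 1)) dA = 22π log(5).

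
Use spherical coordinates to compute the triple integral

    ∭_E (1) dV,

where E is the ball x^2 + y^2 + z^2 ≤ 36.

In spherical coordinates, x = ρ sin(φ) cos(θ), y = ρ sin(φ) sin(θ), z = ρ cos(φ), and dV = ρ^2 sin(φ) dρ dφ dθ.

The integrand becomes 1, so

    ∭_E (1) dV = ∫_{0}^{2π} ∫_{0}^{π} ∫_{0}^{6} (1) · ρ^2 sin(φ) dρ dφ dθ.

Inner (ρ): 72sin(φ).
Middle (φ): 144.
Outer (θ): 288π.

Therefore the triple integral equals 288π.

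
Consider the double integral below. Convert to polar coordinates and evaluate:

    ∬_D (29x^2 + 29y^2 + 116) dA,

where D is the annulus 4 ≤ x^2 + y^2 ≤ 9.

The region D is 2 ≤ r ≤ 3, 0 ≤ θ ≤ 2π in polar coordinates, where x = r cos(θ), y = r sin(θ), and dA = r dr dθ.

Under the substitution, the integrand becomes 29r^2 + 116, so

    ∬_D (29x^2 + 29y^2 + 116) dA = ∫_{0}^{2π} ∫_{2}^{3} (29r^2 + 116) · r dr dθ.

Inner integral (in r): ∫_{2}^{3} (29r^2 + 116) · r dr = 3045/4.

Outer integral (in θ): ∫_{0}^{2π} (3045/4) dθ = 3045π/2.

Therefore ∬_D (29x^2 + 29y^2 + 116) dA = 3045π/2.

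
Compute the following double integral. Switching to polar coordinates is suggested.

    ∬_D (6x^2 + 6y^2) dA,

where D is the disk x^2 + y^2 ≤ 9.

The region D is 0 ≤ r ≤ 3, 0 ≤ θ ≤ 2π in polar coordinates, where x = r cos(θ), y = r sin(θ), and dA = r dr dθ.

Under the substitution, the integrand becomes 6r^2, so

    ∬_D (6x^2 + 6y^2) dA = ∫_{0}^{2π} ∫_{0}^{3} (6r^2) · r dr dθ.

Inner integral (in r): ∫_{0}^{3} (6r^2) · r dr = 243/2.

Outer integral (in θ): ∫_{0}^{2π} (243/2) dθ = 243π.

Therefore ∬_D (6x^2 + 6y^2) dA = 243π.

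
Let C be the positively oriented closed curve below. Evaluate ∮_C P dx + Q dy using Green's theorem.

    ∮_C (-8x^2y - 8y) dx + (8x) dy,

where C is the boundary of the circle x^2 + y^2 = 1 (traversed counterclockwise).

Green's theorem converts the closed line integral into a double integral over the enclosed region D:

    ∮_C P dx + Q dy = ∬_D (∂Q/∂x - ∂P/∂y) dA.

Here P = -8x^2y - 8y, Q = 8x, so

    ∂Q/∂x = 8,    ∂P/∂y = -8x^2 - 8,
    ∂Q/∂x - ∂P/∂y = 8x^2 + 16.

D is the region x^2 + y^2 ≤ 1. Evaluating the double integral:

In polar coordinates (x = r cos θ, y = r sin θ, dA = r dr dθ) the integrand becomes 8r^2cos(θ)^2 + 16, so

    ∬_D (8x^2 + 16) dA = ∫_0^{2π} ∫_0^{1} (8r^2cos(θ)^2 + 16) · r dr dθ.

Inner (r from 0 to 1): 2cos(θ)^2 + 8.
Outer (θ from 0 to 2π): 18π.

Therefore ∮_C P dx + Q dy = 18π.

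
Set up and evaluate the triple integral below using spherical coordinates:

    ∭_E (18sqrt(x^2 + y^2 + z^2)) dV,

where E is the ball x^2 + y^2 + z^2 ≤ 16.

In spherical coordinates, x = ρ sin(φ) cos(θ), y = ρ sin(φ) sin(θ), z = ρ cos(φ), and dV = ρ^2 sin(φ) dρ dφ dθ.

The integrand becomes 18ρ, so

    ∭_E (18sqrt(x^2 + y^2 + z^2)) dV = ∫_{0}^{2π} ∫_{0}^{π} ∫_{0}^{4} (18ρ) · ρ^2 sin(φ) dρ dφ dθ.

Inner (ρ): 1152sin(φ).
Middle (φ): 2304.
Outer (θ): 4608π.

Therefore the triple integral equals 4608π.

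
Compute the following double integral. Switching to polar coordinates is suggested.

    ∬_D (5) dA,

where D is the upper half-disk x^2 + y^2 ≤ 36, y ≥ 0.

The region D is 0 ≤ r ≤ 6, 0 ≤ θ ≤ π in polar coordinates, where x = r cos(θ), y = r sin(θ), and dA = r dr dθ.

Under the substitution, the integrand becomes 5, so

    ∬_D (5) dA = ∫_{0}^{π} ∫_{0}^{6} (5) · r dr dθ.

Inner integral (in r): ∫_{0}^{6} (5) · r dr = 90.

Outer integral (in θ): ∫_{0}^{π} (90) dθ = 90π.

Therefore ∬_D (5) dA = 90π.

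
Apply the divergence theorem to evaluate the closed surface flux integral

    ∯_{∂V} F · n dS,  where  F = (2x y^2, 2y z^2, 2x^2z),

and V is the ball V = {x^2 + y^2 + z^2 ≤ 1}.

By the divergence theorem,

    ∯_{∂V} F · n dS = ∭_V (∇ · F) dV.

Compute the divergence:
    ∇ · F = ∂F_x/∂x + ∂F_y/∂y + ∂F_z/∂z = 2y^2 + 2z^2 + 2x^2 = 2x^2 + 2y^2 + 2z^2.

In spherical coordinates, x = ρ sin(φ) cos(θ), y = ρ sin(φ) sin(θ), z = ρ cos(φ), dV = ρ^2 sin(φ) dρ dφ dθ, with 0 ≤ ρ ≤ 1, 0 ≤ φ ≤ π, 0 ≤ θ ≤ 2π.

The integrand, after substitution and multiplying by the volume element, becomes (2ρ^2) · ρ^2 sin(φ), so

    ∭_V (∇·F) dV = ∫_0^{2π} ∫_0^{π} ∫_0^{1} (2ρ^2) · ρ^2 sin(φ) dρ dφ dθ.

Inner (ρ from 0 to 1): 2sin(φ)/5.
Middle (φ from 0 to π): 4/5.
Outer (θ from 0 to 2π): 8π/5.

Therefore ∯_{∂V} F · n dS = 8π/5.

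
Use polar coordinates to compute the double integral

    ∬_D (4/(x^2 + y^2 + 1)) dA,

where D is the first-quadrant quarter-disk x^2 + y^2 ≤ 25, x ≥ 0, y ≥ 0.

The region D is 0 ≤ r ≤ 5, 0 ≤ θ ≤ π/2 in polar coordinates, where x = r cos(θ), y = r sin(θ), and dA = r dr dθ.

Under the substitution, the integrand becomes 4/(r^2 + 1), so

    ∬_D (4/(x^2 + y^2 + 1)) dA = ∫_{0}^{π/2} ∫_{0}^{5} (4/(r^2 + 1)) · r dr dθ.

Inner integral (in r): ∫_{0}^{5} (4/(r^2 + 1)) · r dr = log(676).

Outer integral (in θ): ∫_{0}^{π/2} (log(676)) dθ = π log(26).

Therefore ∬_D (4/(x^2 + y^2 + 1)) dA = π log(26).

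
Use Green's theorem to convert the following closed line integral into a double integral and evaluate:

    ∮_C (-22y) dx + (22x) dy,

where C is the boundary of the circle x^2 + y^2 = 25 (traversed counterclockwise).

Green's theorem converts the closed line integral into a double integral over the enclosed region D:

    ∮_C P dx + Q dy = ∬_D (∂Q/∂x - ∂P/∂y) dA.

Here P = -22y, Q = 22x, so

    ∂Q/∂x = 22,    ∂P/∂y = -22,
    ∂Q/∂x - ∂P/∂y = 44.

D is the region x^2 + y^2 ≤ 25. Evaluating the double integral:

In polar coordinates (x = r cos θ, y = r sin θ, dA = r dr dθ) the integrand becomes 44, so

    ∬_D (44) dA = ∫_0^{2π} ∫_0^{5} (44) · r dr dθ.

Inner (r from 0 to 5): 550.
Outer (θ from 0 to 2π): 1100π.

Therefore ∮_C P dx + Q dy = 1100π.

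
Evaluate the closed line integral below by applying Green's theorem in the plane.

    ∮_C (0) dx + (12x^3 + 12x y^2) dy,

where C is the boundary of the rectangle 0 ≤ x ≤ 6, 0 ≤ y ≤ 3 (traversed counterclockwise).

Green's theorem converts the closed line integral into a double integral over the enclosed region D:

    ∮_C P dx + Q dy = ∬_D (∂Q/∂x - ∂P/∂y) dA.

Here P = 0, Q = 12x^3 + 12x y^2, so

    ∂Q/∂x = 36x^2 + 12y^2,    ∂P/∂y = 0,
    ∂Q/∂x - ∂P/∂y = 36x^2 + 12y^2.

D is the region 0 ≤ x ≤ 6, 0 ≤ y ≤ 3. Evaluating the double integral:

    ∬_D (36x^2 + 12y^2) dA = ∫_0^{6} ∫_0^{3} (36x^2 + 12y^2) dy dx.

Inner (y from 0 to 3): 108x^2 + 108.
Outer (x from 0 to 6): 8424.

Therefore ∮_C P dx + Q dy = 8424.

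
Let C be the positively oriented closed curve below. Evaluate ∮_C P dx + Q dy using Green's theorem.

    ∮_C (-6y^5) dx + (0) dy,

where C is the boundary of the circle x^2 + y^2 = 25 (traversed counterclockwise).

Green's theorem converts the closed line integral into a double integral over the enclosed region D:

    ∮_C P dx + Q dy = ∬_D (∂Q/∂x - ∂P/∂y) dA.

Here P = -6y^5, Q = 0, so

    ∂Q/∂x = 0,    ∂P/∂y = -30y^4,
    ∂Q/∂x - ∂P/∂y = 30y^4.

D is the region x^2 + y^2 ≤ 25. Evaluating the double integral:

In polar coordinates (x = r cos θ, y = r sin θ, dA = r dr dθ) the integrand becomes 30r^4sin(θ)^4, so

    ∬_D (30y^4) dA = ∫_0^{2π} ∫_0^{5} (30r^4sin(θ)^4) · r dr dθ.

Inner (r from 0 to 5): 78125sin(θ)^4.
Outer (θ from 0 to 2π): 234375π/4.

Therefore ∮_C P dx + Q dy = 234375π/4.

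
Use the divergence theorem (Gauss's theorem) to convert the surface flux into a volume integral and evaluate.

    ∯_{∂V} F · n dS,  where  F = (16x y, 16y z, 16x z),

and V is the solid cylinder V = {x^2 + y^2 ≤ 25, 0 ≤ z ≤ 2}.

By the divergence theorem,

    ∯_{∂V} F · n dS = ∭_V (∇ · F) dV.

Compute the divergence:
    ∇ · F = ∂F_x/∂x + ∂F_y/∂y + ∂F_z/∂z = 16y + 16z + 16x = 16x + 16y + 16z.

In cylindrical coordinates, x = r cos(θ), y = r sin(θ), z = z, dV = r dr dθ dz, with 0 ≤ r ≤ 5, 0 ≤ θ ≤ 2π, 0 ≤ z ≤ 2.

The integrand, after substitution and multiplying by the volume element, becomes (16sqrt(2)r sin(θ + π/4) + 16z) · r, so

    ∭_V (∇·F) dV = ∫_0^{2π} ∫_0^{5} ∫_0^{2} (16sqrt(2)r sin(θ + π/4) + 16z) · r dz dr dθ.

Inner (z from 0 to 2): 32r (sqrt(2)r sin(θ + π/4) + 1).
Middle (r from 0 to 5): 4000sqrt(2)sin(θ + π/4)/3 + 400.
Outer (θ from 0 to 2π): 800π.

Therefore ∯_{∂V} F · n dS = 800π.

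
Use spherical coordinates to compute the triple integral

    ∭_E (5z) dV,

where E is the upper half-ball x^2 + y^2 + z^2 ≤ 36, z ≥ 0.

In spherical coordinates, x = ρ sin(φ) cos(θ), y = ρ sin(φ) sin(θ), z = ρ cos(φ), and dV = ρ^2 sin(φ) dρ dφ dθ.

The integrand becomes 5ρ cos(φ), so

    ∭_E (5z) dV = ∫_{0}^{2π} ∫_{0}^{π/2} ∫_{0}^{6} (5ρ cos(φ)) · ρ^2 sin(φ) dρ dφ dθ.

Inner (ρ): 810sin(2φ).
Middle (φ): 810.
Outer (θ): 1620π.

Therefore the triple integral equals 1620π.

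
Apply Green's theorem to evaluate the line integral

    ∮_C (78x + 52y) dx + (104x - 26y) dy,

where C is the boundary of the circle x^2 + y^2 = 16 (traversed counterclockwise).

Green's theorem converts the closed line integral into a double integral over the enclosed region D:

    ∮_C P dx + Q dy = ∬_D (∂Q/∂x - ∂P/∂y) dA.

Here P = 78x + 52y, Q = 104x - 26y, so

    ∂Q/∂x = 104,    ∂P/∂y = 52,
    ∂Q/∂x - ∂P/∂y = 52.

D is the region x^2 + y^2 ≤ 16. Evaluating the double integral:

In polar coordinates (x = r cos θ, y = r sin θ, dA = r dr dθ) the integrand becomes 52, so

    ∬_D (52) dA = ∫_0^{2π} ∫_0^{4} (52) · r dr dθ.

Inner (r from 0 to 4): 416.
Outer (θ from 0 to 2π): 832π.

Therefore ∮_C P dx + Q dy = 832π.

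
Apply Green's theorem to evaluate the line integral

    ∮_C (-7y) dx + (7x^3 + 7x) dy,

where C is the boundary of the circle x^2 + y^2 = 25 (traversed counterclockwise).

Green's theorem converts the closed line integral into a double integral over the enclosed region D:

    ∮_C P dx + Q dy = ∬_D (∂Q/∂x - ∂P/∂y) dA.

Here P = -7y, Q = 7x^3 + 7x, so

    ∂Q/∂x = 21x^2 + 7,    ∂P/∂y = -7,
    ∂Q/∂x - ∂P/∂y = 21x^2 + 14.

D is the region x^2 + y^2 ≤ 25. Evaluating the double integral:

In polar coordinates (x = r cos θ, y = r sin θ, dA = r dr dθ) the integrand becomes 21r^2cos(θ)^2 + 14, so

    ∬_D (21x^2 + 14) dA = ∫_0^{2π} ∫_0^{5} (21r^2cos(θ)^2 + 14) · r dr dθ.

Inner (r from 0 to 5): 13125cos(θ)^2/4 + 175.
Outer (θ from 0 to 2π): 14525π/4.

Therefore ∮_C P dx + Q dy = 14525π/4.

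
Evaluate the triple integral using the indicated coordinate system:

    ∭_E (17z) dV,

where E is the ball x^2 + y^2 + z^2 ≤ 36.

In spherical coordinates, x = ρ sin(φ) cos(θ), y = ρ sin(φ) sin(θ), z = ρ cos(φ), and dV = ρ^2 sin(φ) dρ dφ dθ.

The integrand becomes 17ρ cos(φ), so

    ∭_E (17z) dV = ∫_{0}^{2π} ∫_{0}^{π} ∫_{0}^{6} (17ρ cos(φ)) · ρ^2 sin(φ) dρ dφ dθ.

Inner (ρ): 2754sin(2φ).
Middle (φ): 0.
Outer (θ): 0.

Therefore the triple integral equals 0.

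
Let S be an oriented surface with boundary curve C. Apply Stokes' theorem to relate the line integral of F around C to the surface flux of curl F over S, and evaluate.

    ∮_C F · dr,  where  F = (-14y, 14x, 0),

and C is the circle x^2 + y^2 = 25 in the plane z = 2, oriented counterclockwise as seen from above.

Let S be the flat disk x^2 + y^2 ≤ 25 in the plane z = 2, with upward unit normal n̂ = ẑ. By Stokes' theorem,

    ∮_C F · dr = ∬_S (∇ × F) · n̂ dS = ∬_D (curl F)_z dA,

where D is the disk x^2 + y^2 ≤ 25.

Compute the curl of F = (-14y, 14x, 0):
    (∇ × F)_x = ∂F_z/∂y - ∂F_y/∂z = 0,
    (∇ × F)_y = ∂F_x/∂z - ∂F_z/∂x = 0,
    (∇ × F)_z = ∂F_y/∂x - ∂F_x/∂y = 28.

On z = 2, (curl F)_z = 28.

Convert to polar (x = r cos θ, y = r sin θ, dA = r dr dθ); the integrand becomes 28, so

    ∬_D (curl F)_z dA = ∫_0^{2π} ∫_0^{5} (28) · r dr dθ.

Inner (r from 0 to 5): 350.
Outer (θ from 0 to 2π): 700π.

Therefore ∮_C F · dr = 700π.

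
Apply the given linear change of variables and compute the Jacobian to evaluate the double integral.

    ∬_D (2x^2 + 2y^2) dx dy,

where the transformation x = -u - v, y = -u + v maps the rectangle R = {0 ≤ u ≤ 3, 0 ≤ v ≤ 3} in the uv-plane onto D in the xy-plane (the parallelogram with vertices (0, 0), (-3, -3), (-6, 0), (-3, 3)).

Compute the Jacobian determinant of (x, y) with respect to (u, v):

    ∂(x,y)/∂(u,v) = | -1  -1 | = (-1)(1) - (-1)(-1) = -2.
                   | -1  1 |

Its absolute value is |J| = 2 (the area scaling factor).

Substituting x = -u - v, y = -u + v into the integrand,

    2x^2 + 2y^2 → 4u^2 + 4v^2,

so the integral becomes

    ∬_R (4u^2 + 4v^2) · |J| du dv = ∫_0^3 ∫_0^3 (8u^2 + 8v^2) dv du.

Inner (v): 24u^2 + 72.
Outer (u): 432.

Therefore ∬_D (2x^2 + 2y^2) dx dy = 432.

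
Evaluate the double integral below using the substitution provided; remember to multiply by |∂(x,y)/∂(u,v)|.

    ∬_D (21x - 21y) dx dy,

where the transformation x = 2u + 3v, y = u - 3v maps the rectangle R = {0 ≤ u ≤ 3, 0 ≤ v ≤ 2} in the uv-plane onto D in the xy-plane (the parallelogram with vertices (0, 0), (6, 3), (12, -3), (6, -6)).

Compute the Jacobian determinant of (x, y) with respect to (u, v):

    ∂(x,y)/∂(u,v) = | 2  3 | = (2)(-3) - (3)(1) = -9.
                   | 1  -3 |

Its absolute value is |J| = 9 (the area scaling factor).

Substituting x = 2u + 3v, y = u - 3v into the integrand,

    21x - 21y → 21u + 126v,

so the integral becomes

    ∬_R (21u + 126v) · |J| du dv = ∫_0^3 ∫_0^2 (189u + 1134v) dv du.

Inner (v): 378u + 2268.
Outer (u): 8505.

Therefore ∬_D (21x - 21y) dx dy = 8505.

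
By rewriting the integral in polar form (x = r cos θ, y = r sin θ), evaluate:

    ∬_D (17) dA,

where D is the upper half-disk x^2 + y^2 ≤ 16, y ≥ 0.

The region D is 0 ≤ r ≤ 4, 0 ≤ θ ≤ π in polar coordinates, where x = r cos(θ), y = r sin(θ), and dA = r dr dθ.

Under the substitution, the integrand becomes 17, so

    ∬_D (17) dA = ∫_{0}^{π} ∫_{0}^{4} (17) · r dr dθ.

Inner integral (in r): ∫_{0}^{4} (17) · r dr = 136.

Outer integral (in θ): ∫_{0}^{π} (136) dθ = 136π.

Therefore ∬_D (17) dA = 136π.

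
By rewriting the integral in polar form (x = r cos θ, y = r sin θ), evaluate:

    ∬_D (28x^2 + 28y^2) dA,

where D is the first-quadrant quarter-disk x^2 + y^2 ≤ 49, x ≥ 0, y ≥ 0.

The region D is 0 ≤ r ≤ 7, 0 ≤ θ ≤ π/2 in polar coordinates, where x = r cos(θ), y = r sin(θ), and dA = r dr dθ.

Under the substitution, the integrand becomes 28r^2, so

    ∬_D (28x^2 + 28y^2) dA = ∫_{0}^{π/2} ∫_{0}^{7} (28r^2) · r dr dθ.

Inner integral (in r): ∫_{0}^{7} (28r^2) · r dr = 16807.

Outer integral (in θ): ∫_{0}^{π/2} (16807) dθ = 16807π/2.

Therefore ∬_D (28x^2 + 28y^2) dA = 16807π/2.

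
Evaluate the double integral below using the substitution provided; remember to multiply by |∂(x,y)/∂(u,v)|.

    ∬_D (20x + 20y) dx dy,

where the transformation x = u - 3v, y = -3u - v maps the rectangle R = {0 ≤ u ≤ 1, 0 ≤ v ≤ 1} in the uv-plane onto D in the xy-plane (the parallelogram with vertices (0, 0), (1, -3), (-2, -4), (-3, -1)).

Compute the Jacobian determinant of (x, y) with respect to (u, v):

    ∂(x,y)/∂(u,v) = | 1  -3 | = (1)(-1) - (-3)(-3) = -10.
                   | -3  -1 |

Its absolute value is |J| = 10 (the area scaling factor).

Substituting x = u - 3v, y = -3u - v into the integrand,

    20x + 20y → -40u - 80v,

so the integral becomes

    ∬_R (-40u - 80v) · |J| du dv = ∫_0^1 ∫_0^1 (-400u - 800v) dv du.

Inner (v): -400u - 400.
Outer (u): -600.

Therefore ∬_D (20x + 20y) dx dy = -600.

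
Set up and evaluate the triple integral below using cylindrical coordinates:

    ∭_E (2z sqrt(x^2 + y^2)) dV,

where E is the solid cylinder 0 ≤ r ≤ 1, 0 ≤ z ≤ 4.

In cylindrical coordinates, x = r cos(θ), y = r sin(θ), z = z, and dV = r dr dθ dz.

The integrand becomes 2r z, so

    ∭_E (2z sqrt(x^2 + y^2)) dV = ∫_{0}^{2π} ∫_{0}^{1} ∫_{0}^{4} (2r z) · r dz dr dθ.

Inner (z): 16r^2.
Middle (r from 0 to 1): 16/3.
Outer (θ): 32π/3.

Therefore the triple integral equals 32π/3.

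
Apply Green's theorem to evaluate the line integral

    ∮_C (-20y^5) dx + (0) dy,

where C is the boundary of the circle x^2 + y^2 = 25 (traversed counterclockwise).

Green's theorem converts the closed line integral into a double integral over the enclosed region D:

    ∮_C P dx + Q dy = ∬_D (∂Q/∂x - ∂P/∂y) dA.

Here P = -20y^5, Q = 0, so

    ∂Q/∂x = 0,    ∂P/∂y = -100y^4,
    ∂Q/∂x - ∂P/∂y = 100y^4.

D is the region x^2 + y^2 ≤ 25. Evaluating the double integral:

In polar coordinates (x = r cos θ, y = r sin θ, dA = r dr dθ) the integrand becomes 100r^4sin(θ)^4, so

    ∬_D (100y^4) dA = ∫_0^{2π} ∫_0^{5} (100r^4sin(θ)^4) · r dr dθ.

Inner (r from 0 to 5): 781250sin(θ)^4/3.
Outer (θ from 0 to 2π): 390625π/2.

Therefore ∮_C P dx + Q dy = 390625π/2.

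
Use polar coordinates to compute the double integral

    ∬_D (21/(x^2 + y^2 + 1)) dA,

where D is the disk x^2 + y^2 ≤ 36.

The region D is 0 ≤ r ≤ 6, 0 ≤ θ ≤ 2π in polar coordinates, where x = r cos(θ), y = r sin(θ), and dA = r dr dθ.

Under the substitution, the integrand becomes 21/(r^2 + 1), so

    ∬_D (21/(x^2 + y^2 + 1)) dA = ∫_{0}^{2π} ∫_{0}^{6} (21/(r^2 + 1)) · r dr dθ.

Inner integral (in r): ∫_{0}^{6} (21/(r^2 + 1)) · r dr = 21log(37)/2.

Outer integral (in θ): ∫_{0}^{2π} (21log(37)/2) dθ = 21π log(37).

Therefore ∬_D (21/(x^2 + y^2 + 1)) dA = 21π log(37).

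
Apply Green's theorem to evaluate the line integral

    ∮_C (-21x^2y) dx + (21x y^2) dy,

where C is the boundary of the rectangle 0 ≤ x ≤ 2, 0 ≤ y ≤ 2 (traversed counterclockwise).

Green's theorem converts the closed line integral into a double integral over the enclosed region D:

    ∮_C P dx + Q dy = ∬_D (∂Q/∂x - ∂P/∂y) dA.

Here P = -21x^2y, Q = 21x y^2, so

    ∂Q/∂x = 21y^2,    ∂P/∂y = -21x^2,
    ∂Q/∂x - ∂P/∂y = 21x^2 + 21y^2.

D is the region 0 ≤ x ≤ 2, 0 ≤ y ≤ 2. Evaluating the double integral:

    ∬_D (21x^2 + 21y^2) dA = ∫_0^{2} ∫_0^{2} (21x^2 + 21y^2) dy dx.

Inner (y from 0 to 2): 42x^2 + 56.
Outer (x from 0 to 2): 224.

Therefore ∮_C P dx + Q dy = 224.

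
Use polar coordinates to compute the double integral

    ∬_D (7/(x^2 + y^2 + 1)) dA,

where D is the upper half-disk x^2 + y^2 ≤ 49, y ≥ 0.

The region D is 0 ≤ r ≤ 7, 0 ≤ θ ≤ π in polar coordinates, where x = r cos(θ), y = r sin(θ), and dA = r dr dθ.

Under the substitution, the integrand becomes 7/(r^2 + 1), so

    ∬_D (7/(x^2 + y^2 + 1)) dA = ∫_{0}^{π} ∫_{0}^{7} (7/(r^2 + 1)) · r dr dθ.

Inner integral (in r): ∫_{0}^{7} (7/(r^2 + 1)) · r dr = 7log(50)/2.

Outer integral (in θ): ∫_{0}^{π} (7log(50)/2) dθ = 7π log(50)/2.

Therefore ∬_D (7/(x^2 + y^2 + 1)) dA = 7π log(50)/2.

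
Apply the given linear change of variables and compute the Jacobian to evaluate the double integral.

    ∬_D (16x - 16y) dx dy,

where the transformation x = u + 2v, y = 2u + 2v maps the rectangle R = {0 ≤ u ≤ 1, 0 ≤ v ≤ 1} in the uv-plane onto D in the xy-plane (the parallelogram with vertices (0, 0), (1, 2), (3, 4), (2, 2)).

Compute the Jacobian determinant of (x, y) with respect to (u, v):

    ∂(x,y)/∂(u,v) = | 1  2 | = (1)(2) - (2)(2) = -2.
                   | 2  2 |

Its absolute value is |J| = 2 (the area scaling factor).

Substituting x = u + 2v, y = 2u + 2v into the integrand,

    16x - 16y → -16u,

so the integral becomes

    ∬_R (-16u) · |J| du dv = ∫_0^1 ∫_0^1 (-32u) dv du.

Inner (v): -32u.
Outer (u): -16.

Therefore ∬_D (16x - 16y) dx dy = -16.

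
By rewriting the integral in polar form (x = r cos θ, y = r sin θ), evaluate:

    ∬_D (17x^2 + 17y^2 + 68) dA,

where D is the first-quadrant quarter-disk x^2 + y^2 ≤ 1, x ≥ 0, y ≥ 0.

The region D is 0 ≤ r ≤ 1, 0 ≤ θ ≤ π/2 in polar coordinates, where x = r cos(θ), y = r sin(θ), and dA = r dr dθ.

Under the substitution, the integrand becomes 17r^2 + 68, so

    ∬_D (17x^2 + 17y^2 + 68) dA = ∫_{0}^{π/2} ∫_{0}^{1} (17r^2 + 68) · r dr dθ.

Inner integral (in r): ∫_{0}^{1} (17r^2 + 68) · r dr = 153/4.

Outer integral (in θ): ∫_{0}^{π/2} (153/4) dθ = 153π/8.

Therefore ∬_D (17x^2 + 17y^2 + 68) dA = 153π/8.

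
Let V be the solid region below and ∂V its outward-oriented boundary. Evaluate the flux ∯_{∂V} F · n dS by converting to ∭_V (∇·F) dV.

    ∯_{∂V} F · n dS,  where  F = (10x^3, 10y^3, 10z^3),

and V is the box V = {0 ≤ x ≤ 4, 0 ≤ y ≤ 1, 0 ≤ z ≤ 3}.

By the divergence theorem,

    ∯_{∂V} F · n dS = ∭_V (∇ · F) dV.

Compute the divergence:
    ∇ · F = ∂F_x/∂x + ∂F_y/∂y + ∂F_z/∂z = 30x^2 + 30y^2 + 30z^2.

V is a rectangular box, so dV = dx dy dz with 0 ≤ x ≤ 4, 0 ≤ y ≤ 1, 0 ≤ z ≤ 3.

Integrate (30x^2 + 30y^2 + 30z^2) over V as an iterated integral:

    ∭_V (∇·F) dV = ∫_0^{4} ∫_0^{1} ∫_0^{3} (30x^2 + 30y^2 + 30z^2) dz dy dx.

Inner (z from 0 to 3): 90x^2 + 90y^2 + 270.
Middle (y from 0 to 1): 90x^2 + 300.
Outer (x from 0 to 4): 3120.

Therefore ∯_{∂V} F · n dS = 3120.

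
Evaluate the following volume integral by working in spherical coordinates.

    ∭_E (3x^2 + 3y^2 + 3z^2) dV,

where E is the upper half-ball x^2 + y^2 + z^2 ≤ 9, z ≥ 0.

In spherical coordinates, x = ρ sin(φ) cos(θ), y = ρ sin(φ) sin(θ), z = ρ cos(φ), and dV = ρ^2 sin(φ) dρ dφ dθ.

The integrand becomes 3ρ^2, so

    ∭_E (3x^2 + 3y^2 + 3z^2) dV = ∫_{0}^{2π} ∫_{0}^{π/2} ∫_{0}^{3} (3ρ^2) · ρ^2 sin(φ) dρ dφ dθ.

Inner (ρ): 729sin(φ)/5.
Middle (φ): 729/5.
Outer (θ): 1458π/5.

Therefore the triple integral equals 1458π/5.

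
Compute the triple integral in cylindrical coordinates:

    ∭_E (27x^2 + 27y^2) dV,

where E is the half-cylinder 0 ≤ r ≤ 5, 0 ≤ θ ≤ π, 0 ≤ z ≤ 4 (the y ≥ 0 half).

In cylindrical coordinates, x = r cos(θ), y = r sin(θ), z = z, and dV = r dr dθ dz.

The integrand becomes 27r^2, so

    ∭_E (27x^2 + 27y^2) dV = ∫_{0}^{π} ∫_{0}^{5} ∫_{0}^{4} (27r^2) · r dz dr dθ.

Inner (z): 108r^3.
Middle (r from 0 to 5): 16875.
Outer (θ): 16875π.

Therefore the triple integral equals 16875π.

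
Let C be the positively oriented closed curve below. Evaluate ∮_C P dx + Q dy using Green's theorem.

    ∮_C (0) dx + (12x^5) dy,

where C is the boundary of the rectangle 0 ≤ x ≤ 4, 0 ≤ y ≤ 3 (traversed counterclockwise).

Green's theorem converts the closed line integral into a double integral over the enclosed region D:

    ∮_C P dx + Q dy = ∬_D (∂Q/∂x - ∂P/∂y) dA.

Here P = 0, Q = 12x^5, so

    ∂Q/∂x = 60x^4,    ∂P/∂y = 0,
    ∂Q/∂x - ∂P/∂y = 60x^4.

D is the region 0 ≤ x ≤ 4, 0 ≤ y ≤ 3. Evaluating the double integral:

    ∬_D (60x^4) dA = ∫_0^{4} ∫_0^{3} (60x^4) dy dx.

Inner (y from 0 to 3): 180x^4.
Outer (x from 0 to 4): 36864.

Therefore ∮_C P dx + Q dy = 36864.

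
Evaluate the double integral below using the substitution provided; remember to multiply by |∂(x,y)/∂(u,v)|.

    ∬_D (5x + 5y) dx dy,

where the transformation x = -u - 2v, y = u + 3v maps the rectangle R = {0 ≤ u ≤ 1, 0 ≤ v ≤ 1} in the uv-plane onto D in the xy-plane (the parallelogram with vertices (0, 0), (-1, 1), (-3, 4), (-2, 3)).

Compute the Jacobian determinant of (x, y) with respect to (u, v):

    ∂(x,y)/∂(u,v) = | -1  -2 | = (-1)(3) - (-2)(1) = -1.
                   | 1  3 |

Its absolute value is |J| = 1 (the area scaling factor).

Substituting x = -u - 2v, y = u + 3v into the integrand,

    5x + 5y → 5v,

so the integral becomes

    ∬_R (5v) · |J| du dv = ∫_0^1 ∫_0^1 (5v) dv du.

Inner (v): 5/2.
Outer (u): 5/2.

Therefore ∬_D (5x + 5y) dx dy = 5/2.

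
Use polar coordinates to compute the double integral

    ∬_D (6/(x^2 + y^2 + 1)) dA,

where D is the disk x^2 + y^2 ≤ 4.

The region D is 0 ≤ r ≤ 2, 0 ≤ θ ≤ 2π in polar coordinates, where x = r cos(θ), y = r sin(θ), and dA = r dr dθ.

Under the substitution, the integrand becomes 6/(r^2 + 1), so

    ∬_D (6/(x^2 + y^2 + 1)) dA = ∫_{0}^{2π} ∫_{0}^{2} (6/(r^2 + 1)) · r dr dθ.

Inner integral (in r): ∫_{0}^{2} (6/(r^2 + 1)) · r dr = log(125).

Outer integral (in θ): ∫_{0}^{2π} (log(125)) dθ = 6π log(5).

Therefore ∬_D (6/(x^2 + y^2 + 1)) dA = 6π log(5).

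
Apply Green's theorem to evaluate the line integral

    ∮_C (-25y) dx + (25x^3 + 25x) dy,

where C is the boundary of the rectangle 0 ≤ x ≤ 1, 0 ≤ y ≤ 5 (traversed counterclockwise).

Green's theorem converts the closed line integral into a double integral over the enclosed region D:

    ∮_C P dx + Q dy = ∬_D (∂Q/∂x - ∂P/∂y) dA.

Here P = -25y, Q = 25x^3 + 25x, so

    ∂Q/∂x = 75x^2 + 25,    ∂P/∂y = -25,
    ∂Q/∂x - ∂P/∂y = 75x^2 + 50.

D is the region 0 ≤ x ≤ 1, 0 ≤ y ≤ 5. Evaluating the double integral:

    ∬_D (75x^2 + 50) dA = ∫_0^{1} ∫_0^{5} (75x^2 + 50) dy dx.

Inner (y from 0 to 5): 375x^2 + 250.
Outer (x from 0 to 1): 375.

Therefore ∮_C P dx + Q dy = 375.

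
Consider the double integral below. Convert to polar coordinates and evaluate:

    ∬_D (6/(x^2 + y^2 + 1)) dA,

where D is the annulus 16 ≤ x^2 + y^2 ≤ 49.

The region D is 4 ≤ r ≤ 7, 0 ≤ θ ≤ 2π in polar coordinates, where x = r cos(θ), y = r sin(θ), and dA = r dr dθ.

Under the substitution, the integrand becomes 6/(r^2 + 1), so

    ∬_D (6/(x^2 + y^2 + 1)) dA = ∫_{0}^{2π} ∫_{4}^{7} (6/(r^2 + 1)) · r dr dθ.

Inner integral (in r): ∫_{4}^{7} (6/(r^2 + 1)) · r dr = log(125000/4913).

Outer integral (in θ): ∫_{0}^{2π} (log(125000/4913)) dθ = log((125000/4913)^(2π)).

Therefore ∬_D (6/(x^2 + y^2 + 1)) dA = log((125000/4913)^(2π)).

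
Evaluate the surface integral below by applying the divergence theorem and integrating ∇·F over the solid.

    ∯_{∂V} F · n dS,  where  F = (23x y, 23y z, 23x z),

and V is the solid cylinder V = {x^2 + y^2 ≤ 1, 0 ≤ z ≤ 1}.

By the divergence theorem,

    ∯_{∂V} F · n dS = ∭_V (∇ · F) dV.

Compute the divergence:
    ∇ · F = ∂F_x/∂x + ∂F_y/∂y + ∂F_z/∂z = 23y + 23z + 23x = 23x + 23y + 23z.

In cylindrical coordinates, x = r cos(θ), y = r sin(θ), z = z, dV = r dr dθ dz, with 0 ≤ r ≤ 1, 0 ≤ θ ≤ 2π, 0 ≤ z ≤ 1.

The integrand, after substitution and multiplying by the volume element, becomes (23sqrt(2)r sin(θ + π/4) + 23z) · r, so

    ∭_V (∇·F) dV = ∫_0^{2π} ∫_0^{1} ∫_0^{1} (23sqrt(2)r sin(θ + π/4) + 23z) · r dz dr dθ.

Inner (z from 0 to 1): 23r (2sqrt(2)r sin(θ + π/4) + 1)/2.
Middle (r from 0 to 1): 23sqrt(2)sin(θ + π/4)/3 + 23/4.
Outer (θ from 0 to 2π): 23π/2.

Therefore ∯_{∂V} F · n dS = 23π/2.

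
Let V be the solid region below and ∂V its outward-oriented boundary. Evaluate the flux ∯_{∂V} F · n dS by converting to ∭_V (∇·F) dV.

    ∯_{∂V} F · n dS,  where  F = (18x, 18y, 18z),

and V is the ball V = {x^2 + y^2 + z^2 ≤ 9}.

By the divergence theorem,

    ∯_{∂V} F · n dS = ∭_V (∇ · F) dV.

Compute the divergence:
    ∇ · F = ∂F_x/∂x + ∂F_y/∂y + ∂F_z/∂z = 18 + 18 + 18 = 54.

In spherical coordinates, x = ρ sin(φ) cos(θ), y = ρ sin(φ) sin(θ), z = ρ cos(φ), dV = ρ^2 sin(φ) dρ dφ dθ, with 0 ≤ ρ ≤ 3, 0 ≤ φ ≤ π, 0 ≤ θ ≤ 2π.

The integrand, after substitution and multiplying by the volume element, becomes (54) · ρ^2 sin(φ), so

    ∭_V (∇·F) dV = ∫_0^{2π} ∫_0^{π} ∫_0^{3} (54) · ρ^2 sin(φ) dρ dφ dθ.

Inner (ρ from 0 to 3): 486sin(φ).
Middle (φ from 0 to π): 972.
Outer (θ from 0 to 2π): 1944π.

Therefore ∯_{∂V} F · n dS = 1944π.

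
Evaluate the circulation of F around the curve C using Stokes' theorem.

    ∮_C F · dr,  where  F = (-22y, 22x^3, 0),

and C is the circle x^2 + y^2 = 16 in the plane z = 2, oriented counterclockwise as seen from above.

Let S be the flat disk x^2 + y^2 ≤ 16 in the plane z = 2, with upward unit normal n̂ = ẑ. By Stokes' theorem,

    ∮_C F · dr = ∬_S (∇ × F) · n̂ dS = ∬_D (curl F)_z dA,

where D is the disk x^2 + y^2 ≤ 16.

Compute the curl of F = (-22y, 22x^3, 0):
    (∇ × F)_x = ∂F_z/∂y - ∂F_y/∂z = 0,
    (∇ × F)_y = ∂F_x/∂z - ∂F_z/∂x = 0,
    (∇ × F)_z = ∂F_y/∂x - ∂F_x/∂y = 66x^2 + 22.

On z = 2, (curl F)_z = 66x^2 + 22.

Convert to polar (x = r cos θ, y = r sin θ, dA = r dr dθ); the integrand becomes 66r^2cos(θ)^2 + 22, so

    ∬_D (curl F)_z dA = ∫_0^{2π} ∫_0^{4} (66r^2cos(θ)^2 + 22) · r dr dθ.

Inner (r from 0 to 4): 4224cos(θ)^2 + 176.
Outer (θ from 0 to 2π): 4576π.

Therefore ∮_C F · dr = 4576π.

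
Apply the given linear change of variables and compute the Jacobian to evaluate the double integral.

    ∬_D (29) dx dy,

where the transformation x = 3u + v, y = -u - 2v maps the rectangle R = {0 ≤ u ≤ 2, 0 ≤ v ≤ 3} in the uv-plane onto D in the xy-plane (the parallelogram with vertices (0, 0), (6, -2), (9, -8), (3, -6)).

Compute the Jacobian determinant of (x, y) with respect to (u, v):

    ∂(x,y)/∂(u,v) = | 3  1 | = (3)(-2) - (1)(-1) = -5.
                   | -1  -2 |

Its absolute value is |J| = 5 (the area scaling factor).

Substituting x = 3u + v, y = -u - 2v into the integrand,

    29 → 29,

so the integral becomes

    ∬_R (29) · |J| du dv = ∫_0^2 ∫_0^3 (145) dv du.

Inner (v): 435.
Outer (u): 870.

Therefore ∬_D (29) dx dy = 870.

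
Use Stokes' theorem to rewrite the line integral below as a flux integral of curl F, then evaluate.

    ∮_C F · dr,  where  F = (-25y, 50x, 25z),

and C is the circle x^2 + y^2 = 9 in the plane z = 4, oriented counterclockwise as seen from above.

Let S be the flat disk x^2 + y^2 ≤ 9 in the plane z = 4, with upward unit normal n̂ = ẑ. By Stokes' theorem,

    ∮_C F · dr = ∬_S (∇ × F) · n̂ dS = ∬_D (curl F)_z dA,

where D is the disk x^2 + y^2 ≤ 9.

Compute the curl of F = (-25y, 50x, 25z):
    (∇ × F)_x = ∂F_z/∂y - ∂F_y/∂z = 0,
    (∇ × F)_y = ∂F_x/∂z - ∂F_z/∂x = 0,
    (∇ × F)_z = ∂F_y/∂x - ∂F_x/∂y = 75.

On z = 4, (curl F)_z = 75.

Convert to polar (x = r cos θ, y = r sin θ, dA = r dr dθ); the integrand becomes 75, so

    ∬_D (curl F)_z dA = ∫_0^{2π} ∫_0^{3} (75) · r dr dθ.

Inner (r from 0 to 3): 675/2.
Outer (θ from 0 to 2π): 675π.

Therefore ∮_C F · dr = 675π.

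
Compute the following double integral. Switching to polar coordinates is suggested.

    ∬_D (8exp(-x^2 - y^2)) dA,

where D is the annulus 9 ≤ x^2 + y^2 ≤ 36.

The region D is 3 ≤ r ≤ 6, 0 ≤ θ ≤ 2π in polar coordinates, where x = r cos(θ), y = r sin(θ), and dA = r dr dθ.

Under the substitution, the integrand becomes 8exp(-r^2), so

    ∬_D (8exp(-x^2 - y^2)) dA = ∫_{0}^{2π} ∫_{3}^{6} (8exp(-r^2)) · r dr dθ.

Inner integral (in r): ∫_{3}^{6} (8exp(-r^2)) · r dr = -(4 - 4exp(27))exp(-36).

Outer integral (in θ): ∫_{0}^{2π} (-(4 - 4exp(27))exp(-36)) dθ = -8π (1 - exp(27))exp(-36).

Therefore ∬_D (8exp(-x^2 - y^2)) dA = -8π (1 - exp(27))exp(-36).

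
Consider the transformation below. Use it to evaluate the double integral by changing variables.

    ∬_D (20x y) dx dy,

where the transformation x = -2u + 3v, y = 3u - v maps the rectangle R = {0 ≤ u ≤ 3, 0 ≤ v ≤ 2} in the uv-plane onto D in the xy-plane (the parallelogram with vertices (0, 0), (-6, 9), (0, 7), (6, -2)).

Compute the Jacobian determinant of (x, y) with respect to (u, v):

    ∂(x,y)/∂(u,v) = | -2  3 | = (-2)(-1) - (3)(3) = -7.
                   | 3  -1 |

Its absolute value is |J| = 7 (the area scaling factor).

Substituting x = -2u + 3v, y = 3u - v into the integrand,

    20x y → -120u^2 + 220u v - 60v^2,

so the integral becomes

    ∬_R (-120u^2 + 220u v - 60v^2) · |J| du dv = ∫_0^3 ∫_0^2 (-840u^2 + 1540u v - 420v^2) dv du.

Inner (v): -1680u^2 + 3080u - 1120.
Outer (u): -4620.

Therefore ∬_D (20x y) dx dy = -4620.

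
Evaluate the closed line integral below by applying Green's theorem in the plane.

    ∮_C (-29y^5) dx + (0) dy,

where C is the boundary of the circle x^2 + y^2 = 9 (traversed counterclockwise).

Green's theorem converts the closed line integral into a double integral over the enclosed region D:

    ∮_C P dx + Q dy = ∬_D (∂Q/∂x - ∂P/∂y) dA.

Here P = -29y^5, Q = 0, so

    ∂Q/∂x = 0,    ∂P/∂y = -145y^4,
    ∂Q/∂x - ∂P/∂y = 145y^4.

D is the region x^2 + y^2 ≤ 9. Evaluating the double integral:

In polar coordinates (x = r cos θ, y = r sin θ, dA = r dr dθ) the integrand becomes 145r^4sin(θ)^4, so

    ∬_D (145y^4) dA = ∫_0^{2π} ∫_0^{3} (145r^4sin(θ)^4) · r dr dθ.

Inner (r from 0 to 3): 35235sin(θ)^4/2.
Outer (θ from 0 to 2π): 105705π/8.

Therefore ∮_C P dx + Q dy = 105705π/8.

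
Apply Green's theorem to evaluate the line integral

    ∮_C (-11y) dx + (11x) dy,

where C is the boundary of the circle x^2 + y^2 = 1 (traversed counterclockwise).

Green's theorem converts the closed line integral into a double integral over the enclosed region D:

    ∮_C P dx + Q dy = ∬_D (∂Q/∂x - ∂P/∂y) dA.

Here P = -11y, Q = 11x, so

    ∂Q/∂x = 11,    ∂P/∂y = -11,
    ∂Q/∂x - ∂P/∂y = 22.

D is the region x^2 + y^2 ≤ 1. Evaluating the double integral:

In polar coordinates (x = r cos θ, y = r sin θ, dA = r dr dθ) the integrand becomes 22, so

    ∬_D (22) dA = ∫_0^{2π} ∫_0^{1} (22) · r dr dθ.

Inner (r from 0 to 1): 11.
Outer (θ from 0 to 2π): 22π.

Therefore ∮_C P dx + Q dy = 22π.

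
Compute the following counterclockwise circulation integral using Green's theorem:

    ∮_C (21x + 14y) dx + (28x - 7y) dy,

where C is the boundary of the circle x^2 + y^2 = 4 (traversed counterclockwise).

Green's theorem converts the closed line integral into a double integral over the enclosed region D:

    ∮_C P dx + Q dy = ∬_D (∂Q/∂x - ∂P/∂y) dA.

Here P = 21x + 14y, Q = 28x - 7y, so

    ∂Q/∂x = 28,    ∂P/∂y = 14,
    ∂Q/∂x - ∂P/∂y = 14.

D is the region x^2 + y^2 ≤ 4. Evaluating the double integral:

In polar coordinates (x = r cos θ, y = r sin θ, dA = r dr dθ) the integrand becomes 14, so

    ∬_D (14) dA = ∫_0^{2π} ∫_0^{2} (14) · r dr dθ.

Inner (r from 0 to 2): 28.
Outer (θ from 0 to 2π): 56π.

Therefore ∮_C P dx + Q dy = 56π.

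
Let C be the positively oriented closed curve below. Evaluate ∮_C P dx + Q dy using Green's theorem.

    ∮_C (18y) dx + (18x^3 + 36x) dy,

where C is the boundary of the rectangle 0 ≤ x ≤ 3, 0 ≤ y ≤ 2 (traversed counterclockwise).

Green's theorem converts the closed line integral into a double integral over the enclosed region D:

    ∮_C P dx + Q dy = ∬_D (∂Q/∂x - ∂P/∂y) dA.

Here P = 18y, Q = 18x^3 + 36x, so

    ∂Q/∂x = 54x^2 + 36,    ∂P/∂y = 18,
    ∂Q/∂x - ∂P/∂y = 54x^2 + 18.

D is the region 0 ≤ x ≤ 3, 0 ≤ y ≤ 2. Evaluating the double integral:

    ∬_D (54x^2 + 18) dA = ∫_0^{3} ∫_0^{2} (54x^2 + 18) dy dx.

Inner (y from 0 to 2): 108x^2 + 36.
Outer (x from 0 to 3): 1080.

Therefore ∮_C P dx + Q dy = 1080.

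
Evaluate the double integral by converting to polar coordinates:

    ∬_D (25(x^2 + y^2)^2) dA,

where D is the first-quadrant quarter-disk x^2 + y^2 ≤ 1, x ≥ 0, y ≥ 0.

The region D is 0 ≤ r ≤ 1, 0 ≤ θ ≤ π/2 in polar coordinates, where x = r cos(θ), y = r sin(θ), and dA = r dr dθ.

Under the substitution, the integrand becomes 25r^4, so

    ∬_D (25(x^2 + y^2)^2) dA = ∫_{0}^{π/2} ∫_{0}^{1} (25r^4) · r dr dθ.

Inner integral (in r): ∫_{0}^{1} (25r^4) · r dr = 25/6.

Outer integral (in θ): ∫_{0}^{π/2} (25/6) dθ = 25π/12.

Therefore ∬_D (25(x^2 + y^2)^2) dA = 25π/12.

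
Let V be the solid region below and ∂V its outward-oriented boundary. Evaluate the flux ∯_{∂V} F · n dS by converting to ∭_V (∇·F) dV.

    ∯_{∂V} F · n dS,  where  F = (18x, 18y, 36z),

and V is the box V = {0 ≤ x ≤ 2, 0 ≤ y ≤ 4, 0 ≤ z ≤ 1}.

By the divergence theorem,

    ∯_{∂V} F · n dS = ∭_V (∇ · F) dV.

Compute the divergence:
    ∇ · F = ∂F_x/∂x + ∂F_y/∂y + ∂F_z/∂z = 18 + 18 + 36 = 72.

V is a rectangular box, so dV = dx dy dz with 0 ≤ x ≤ 2, 0 ≤ y ≤ 4, 0 ≤ z ≤ 1.

Integrate (72) over V as an iterated integral:

    ∭_V (∇·F) dV = ∫_0^{2} ∫_0^{4} ∫_0^{1} (72) dz dy dx.

Inner (z from 0 to 1): 72.
Middle (y from 0 to 4): 288.
Outer (x from 0 to 2): 576.

Therefore ∯_{∂V} F · n dS = 576.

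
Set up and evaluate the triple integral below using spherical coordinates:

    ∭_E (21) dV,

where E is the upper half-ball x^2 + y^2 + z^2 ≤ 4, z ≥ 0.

In spherical coordinates, x = ρ sin(φ) cos(θ), y = ρ sin(φ) sin(θ), z = ρ cos(φ), and dV = ρ^2 sin(φ) dρ dφ dθ.

The integrand becomes 21, so

    ∭_E (21) dV = ∫_{0}^{2π} ∫_{0}^{π/2} ∫_{0}^{2} (21) · ρ^2 sin(φ) dρ dφ dθ.

Inner (ρ): 56sin(φ).
Middle (φ): 56.
Outer (θ): 112π.

Therefore the triple integral equals 112π.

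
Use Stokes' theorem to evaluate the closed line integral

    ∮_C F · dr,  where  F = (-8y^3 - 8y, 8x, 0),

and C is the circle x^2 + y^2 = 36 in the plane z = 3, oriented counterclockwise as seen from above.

Let S be the flat disk x^2 + y^2 ≤ 36 in the plane z = 3, with upward unit normal n̂ = ẑ. By Stokes' theorem,

    ∮_C F · dr = ∬_S (∇ × F) · n̂ dS = ∬_D (curl F)_z dA,

where D is the disk x^2 + y^2 ≤ 36.

Compute the curl of F = (-8y^3 - 8y, 8x, 0):
    (∇ × F)_x = ∂F_z/∂y - ∂F_y/∂z = 0,
    (∇ × F)_y = ∂F_x/∂z - ∂F_z/∂x = 0,
    (∇ × F)_z = ∂F_y/∂x - ∂F_x/∂y = 24y^2 + 16.

On z = 3, (curl F)_z = 24y^2 + 16.

Convert to polar (x = r cos θ, y = r sin θ, dA = r dr dθ); the integrand becomes 24r^2sin(θ)^2 + 16, so

    ∬_D (curl F)_z dA = ∫_0^{2π} ∫_0^{6} (24r^2sin(θ)^2 + 16) · r dr dθ.

Inner (r from 0 to 6): 7776sin(θ)^2 + 288.
Outer (θ from 0 to 2π): 8352π.

Therefore ∮_C F · dr = 8352π.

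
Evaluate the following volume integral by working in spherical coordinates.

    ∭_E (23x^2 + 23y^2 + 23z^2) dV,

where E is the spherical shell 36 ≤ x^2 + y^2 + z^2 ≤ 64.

In spherical coordinates, x = ρ sin(φ) cos(θ), y = ρ sin(φ) sin(θ), z = ρ cos(φ), and dV = ρ^2 sin(φ) dρ dφ dθ.

The integrand becomes 23ρ^2, so

    ∭_E (23x^2 + 23y^2 + 23z^2) dV = ∫_{0}^{2π} ∫_{0}^{π} ∫_{6}^{8} (23ρ^2) · ρ^2 sin(φ) dρ dφ dθ.

Inner (ρ): 574816sin(φ)/5.
Middle (φ): 1149632/5.
Outer (θ): 2299264π/5.

Therefore the triple integral equals 2299264π/5.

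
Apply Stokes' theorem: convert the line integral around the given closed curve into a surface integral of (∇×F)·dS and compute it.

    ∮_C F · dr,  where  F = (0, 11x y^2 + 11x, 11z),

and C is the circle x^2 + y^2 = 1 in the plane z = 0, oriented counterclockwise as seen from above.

Let S be the flat disk x^2 + y^2 ≤ 1 in the plane z = 0, with upward unit normal n̂ = ẑ. By Stokes' theorem,

    ∮_C F · dr = ∬_S (∇ × F) · n̂ dS = ∬_D (curl F)_z dA,

where D is the disk x^2 + y^2 ≤ 1.

Compute the curl of F = (0, 11x y^2 + 11x, 11z):
    (∇ × F)_x = ∂F_z/∂y - ∂F_y/∂z = 0,
    (∇ × F)_y = ∂F_x/∂z - ∂F_z/∂x = 0,
    (∇ × F)_z = ∂F_y/∂x - ∂F_x/∂y = 11y^2 + 11.

On z = 0, (curl F)_z = 11y^2 + 11.

Convert to polar (x = r cos θ, y = r sin θ, dA = r dr dθ); the integrand becomes 11r^2sin(θ)^2 + 11, so

    ∬_D (curl F)_z dA = ∫_0^{2π} ∫_0^{1} (11r^2sin(θ)^2 + 11) · r dr dθ.

Inner (r from 0 to 1): 11sin(θ)^2/4 + 11/2.
Outer (θ from 0 to 2π): 55π/4.

Therefore ∮_C F · dr = 55π/4.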